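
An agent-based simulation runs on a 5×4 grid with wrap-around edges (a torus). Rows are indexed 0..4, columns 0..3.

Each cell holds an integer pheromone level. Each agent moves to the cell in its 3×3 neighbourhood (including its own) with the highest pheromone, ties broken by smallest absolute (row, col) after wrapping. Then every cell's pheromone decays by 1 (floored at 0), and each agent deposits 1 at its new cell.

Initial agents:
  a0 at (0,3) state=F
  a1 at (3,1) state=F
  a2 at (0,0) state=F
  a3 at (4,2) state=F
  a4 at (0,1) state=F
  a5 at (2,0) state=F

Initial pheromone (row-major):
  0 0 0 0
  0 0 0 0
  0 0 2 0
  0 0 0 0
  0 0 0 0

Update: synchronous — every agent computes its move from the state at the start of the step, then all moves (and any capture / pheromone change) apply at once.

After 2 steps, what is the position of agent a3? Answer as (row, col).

(0, 0)

t=1: a0@(0,0) a1@(2,2) a2@(0,0) a3@(0,1) a4@(0,0) a5@(1,0) | pheromone: 3 1 0 0 / 1 0 0 0 / 0 0 2 0 / 0 0 0 0 / 0 0 0 0
t=2: a0@(0,0) a1@(2,2) a2@(0,0) a3@(0,0) a4@(0,0) a5@(0,0) | pheromone: 7 0 0 0 / 0 0 0 0 / 0 0 2 0 / 0 0 0 0 / 0 0 0 0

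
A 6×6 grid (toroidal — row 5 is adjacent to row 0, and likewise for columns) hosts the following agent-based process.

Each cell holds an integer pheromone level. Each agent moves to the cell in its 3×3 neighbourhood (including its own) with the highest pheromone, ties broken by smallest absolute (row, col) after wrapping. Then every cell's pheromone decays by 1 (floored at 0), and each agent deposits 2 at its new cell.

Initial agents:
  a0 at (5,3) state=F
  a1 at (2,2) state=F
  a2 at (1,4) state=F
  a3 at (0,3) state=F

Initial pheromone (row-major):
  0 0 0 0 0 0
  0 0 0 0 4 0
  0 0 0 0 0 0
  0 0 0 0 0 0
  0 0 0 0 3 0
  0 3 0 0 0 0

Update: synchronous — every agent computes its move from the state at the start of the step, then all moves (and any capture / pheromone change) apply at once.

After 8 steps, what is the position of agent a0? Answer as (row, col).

(4, 4)

t=1: a0@(4,4) a1@(1,1) a2@(1,4) a3@(1,4) | pheromone: 0 0 0 0 0 0 / 0 2 0 0 7 0 / 0 0 0 0 0 0 / 0 0 0 0 0 0 / 0 0 0 0 4 0 / 0 2 0 0 0 0
t=2: a0@(4,4) a1@(1,1) a2@(1,4) a3@(1,4) | pheromone: 0 0 0 0 0 0 / 0 3 0 0 10 0 / 0 0 0 0 0 0 / 0 0 0 0 0 0 / 0 0 0 0 5 0 / 0 1 0 0 0 0
t=3: a0@(4,4) a1@(1,1) a2@(1,4) a3@(1,4) | pheromone: 0 0 0 0 0 0 / 0 4 0 0 13 0 / 0 0 0 0 0 0 / 0 0 0 0 0 0 / 0 0 0 0 6 0 / 0 0 0 0 0 0
t=4: a0@(4,4) a1@(1,1) a2@(1,4) a3@(1,4) | pheromone: 0 0 0 0 0 0 / 0 5 0 0 16 0 / 0 0 0 0 0 0 / 0 0 0 0 0 0 / 0 0 0 0 7 0 / 0 0 0 0 0 0
t=5: a0@(4,4) a1@(1,1) a2@(1,4) a3@(1,4) | pheromone: 0 0 0 0 0 0 / 0 6 0 0 19 0 / 0 0 0 0 0 0 / 0 0 0 0 0 0 / 0 0 0 0 8 0 / 0 0 0 0 0 0
t=6: a0@(4,4) a1@(1,1) a2@(1,4) a3@(1,4) | pheromone: 0 0 0 0 0 0 / 0 7 0 0 22 0 / 0 0 0 0 0 0 / 0 0 0 0 0 0 / 0 0 0 0 9 0 / 0 0 0 0 0 0
t=7: a0@(4,4) a1@(1,1) a2@(1,4) a3@(1,4) | pheromone: 0 0 0 0 0 0 / 0 8 0 0 25 0 / 0 0 0 0 0 0 / 0 0 0 0 0 0 / 0 0 0 0 10 0 / 0 0 0 0 0 0
t=8: a0@(4,4) a1@(1,1) a2@(1,4) a3@(1,4) | pheromone: 0 0 0 0 0 0 / 0 9 0 0 28 0 / 0 0 0 0 0 0 / 0 0 0 0 0 0 / 0 0 0 0 11 0 / 0 0 0 0 0 0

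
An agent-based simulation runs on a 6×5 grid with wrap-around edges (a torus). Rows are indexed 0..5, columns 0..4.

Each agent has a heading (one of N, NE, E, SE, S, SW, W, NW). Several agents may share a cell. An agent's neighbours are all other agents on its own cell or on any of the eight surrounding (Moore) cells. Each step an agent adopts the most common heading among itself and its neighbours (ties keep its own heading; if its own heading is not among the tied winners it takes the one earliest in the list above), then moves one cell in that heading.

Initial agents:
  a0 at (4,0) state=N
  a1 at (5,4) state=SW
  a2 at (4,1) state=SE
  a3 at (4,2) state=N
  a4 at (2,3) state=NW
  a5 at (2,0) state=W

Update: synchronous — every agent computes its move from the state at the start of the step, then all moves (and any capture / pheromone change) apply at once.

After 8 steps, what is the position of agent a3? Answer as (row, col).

(2, 2)

t=1: a0@(3,0):N a1@(0,3):SW a2@(3,1):N a3@(3,2):N a4@(1,2):NW a5@(2,4):W
t=2: a0@(2,0):N a1@(1,2):SW a2@(2,1):N a3@(2,2):N a4@(0,1):NW a5@(2,3):W
t=3: a0@(1,0):N a1@(0,2):N a2@(1,1):N a3@(1,2):N a4@(5,0):NW a5@(2,2):W
t=4: a0@(0,0):N a1@(5,2):N a2@(0,1):N a3@(0,2):N a4@(4,4):NW a5@(1,2):N
t=5: a0@(5,0):N a1@(4,2):N a2@(5,1):N a3@(5,2):N a4@(3,3):NW a5@(0,2):N
t=6: a0@(4,0):N a1@(3,2):N a2@(4,1):N a3@(4,2):N a4@(2,2):NW a5@(5,2):N
t=7: a0@(3,0):N a1@(2,2):N a2@(3,1):N a3@(3,2):N a4@(1,1):NW a5@(4,2):N
t=8: a0@(2,0):N a1@(1,2):N a2@(2,1):N a3@(2,2):N a4@(0,0):NW a5@(3,2):N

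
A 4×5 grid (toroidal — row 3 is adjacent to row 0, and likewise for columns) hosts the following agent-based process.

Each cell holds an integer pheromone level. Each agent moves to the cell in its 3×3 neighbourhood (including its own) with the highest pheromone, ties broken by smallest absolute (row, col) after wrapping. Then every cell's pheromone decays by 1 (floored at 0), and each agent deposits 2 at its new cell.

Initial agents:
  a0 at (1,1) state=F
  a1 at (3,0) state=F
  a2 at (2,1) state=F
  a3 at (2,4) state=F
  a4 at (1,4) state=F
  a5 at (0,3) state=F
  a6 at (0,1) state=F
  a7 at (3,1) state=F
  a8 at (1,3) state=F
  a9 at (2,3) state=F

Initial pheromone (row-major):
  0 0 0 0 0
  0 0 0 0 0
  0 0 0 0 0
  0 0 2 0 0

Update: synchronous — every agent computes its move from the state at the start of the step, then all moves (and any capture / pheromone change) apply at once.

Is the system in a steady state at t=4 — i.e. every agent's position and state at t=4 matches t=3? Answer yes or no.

t=1: a0@(0,0) a1@(0,0) a2@(3,2) a3@(1,0) a4@(0,0) a5@(3,2) a6@(3,2) a7@(3,2) a8@(0,2) a9@(3,2) | pheromone: 6 0 2 0 0 / 2 0 0 0 0 / 0 0 0 0 0 / 0 0 11 0 0
t=2: a0@(0,0) a1@(0,0) a2@(3,2) a3@(0,0) a4@(0,0) a5@(3,2) a6@(3,2) a7@(3,2) a8@(3,2) a9@(3,2) | pheromone: 13 0 1 0 0 / 1 0 0 0 0 / 0 0 0 0 0 / 0 0 22 0 0
t=3: a0@(0,0) a1@(0,0) a2@(3,2) a3@(0,0) a4@(0,0) a5@(3,2) a6@(3,2) a7@(3,2) a8@(3,2) a9@(3,2) | pheromone: 20 0 0 0 0 / 0 0 0 0 0 / 0 0 0 0 0 / 0 0 33 0 0
t=4: a0@(0,0) a1@(0,0) a2@(3,2) a3@(0,0) a4@(0,0) a5@(3,2) a6@(3,2) a7@(3,2) a8@(3,2) a9@(3,2) | pheromone: 27 0 0 0 0 / 0 0 0 0 0 / 0 0 0 0 0 / 0 0 44 0 0

yes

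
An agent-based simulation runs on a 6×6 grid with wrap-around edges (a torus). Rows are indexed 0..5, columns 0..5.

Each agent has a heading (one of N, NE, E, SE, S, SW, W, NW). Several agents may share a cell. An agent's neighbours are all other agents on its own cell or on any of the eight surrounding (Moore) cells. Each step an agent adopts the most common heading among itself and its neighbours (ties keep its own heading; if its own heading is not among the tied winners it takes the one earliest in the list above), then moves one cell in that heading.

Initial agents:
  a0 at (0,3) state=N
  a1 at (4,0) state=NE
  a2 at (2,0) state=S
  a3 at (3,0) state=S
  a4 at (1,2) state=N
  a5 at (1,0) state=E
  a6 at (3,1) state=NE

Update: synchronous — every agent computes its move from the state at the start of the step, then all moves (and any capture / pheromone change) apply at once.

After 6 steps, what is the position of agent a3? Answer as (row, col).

t=1: a0@(5,3):N a1@(3,1):NE a2@(3,0):S a3@(4,0):S a4@(0,2):N a5@(1,1):E a6@(2,2):NE
t=2: a0@(4,3):N a1@(2,2):NE a2@(4,0):S a3@(5,0):S a4@(5,2):N a5@(1,2):E a6@(1,3):NE
t=3: a0@(3,3):N a1@(1,3):NE a2@(5,0):S a3@(0,0):S a4@(4,2):N a5@(0,3):NE a6@(0,4):NE
t=4: a0@(2,3):N a1@(0,4):NE a2@(0,0):S a3@(1,0):S a4@(3,2):N a5@(5,4):NE a6@(5,5):NE
t=5: a0@(1,3):N a1@(5,5):NE a2@(1,0):S a3@(2,0):S a4@(2,2):N a5@(4,5):NE a6@(4,0):NE
t=6: a0@(0,3):N a1@(4,0):NE a2@(2,0):S a3@(3,0):S a4@(1,2):N a5@(3,0):NE a6@(3,1):NE

(3, 0)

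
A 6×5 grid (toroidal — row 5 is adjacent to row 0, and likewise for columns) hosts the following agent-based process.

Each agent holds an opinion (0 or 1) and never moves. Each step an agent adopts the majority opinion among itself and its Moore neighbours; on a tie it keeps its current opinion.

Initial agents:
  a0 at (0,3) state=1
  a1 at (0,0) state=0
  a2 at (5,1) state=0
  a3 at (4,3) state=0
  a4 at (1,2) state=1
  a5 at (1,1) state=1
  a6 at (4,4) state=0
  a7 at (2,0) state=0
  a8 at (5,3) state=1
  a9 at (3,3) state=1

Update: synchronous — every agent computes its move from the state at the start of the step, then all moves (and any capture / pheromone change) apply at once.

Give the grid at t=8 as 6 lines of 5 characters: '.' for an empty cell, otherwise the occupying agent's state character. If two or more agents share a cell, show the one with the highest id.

t=1: a0@(0,3):1 a1@(0,0):0 a2@(5,1):0 a3@(4,3):0 a4@(1,2):1 a5@(1,1):1 a6@(4,4):0 a7@(2,0):0 a8@(5,3):1 a9@(3,3):0
t=2: (unchanged — steady state)

0..1.
.11..
0....
...0.
...00
.0.1.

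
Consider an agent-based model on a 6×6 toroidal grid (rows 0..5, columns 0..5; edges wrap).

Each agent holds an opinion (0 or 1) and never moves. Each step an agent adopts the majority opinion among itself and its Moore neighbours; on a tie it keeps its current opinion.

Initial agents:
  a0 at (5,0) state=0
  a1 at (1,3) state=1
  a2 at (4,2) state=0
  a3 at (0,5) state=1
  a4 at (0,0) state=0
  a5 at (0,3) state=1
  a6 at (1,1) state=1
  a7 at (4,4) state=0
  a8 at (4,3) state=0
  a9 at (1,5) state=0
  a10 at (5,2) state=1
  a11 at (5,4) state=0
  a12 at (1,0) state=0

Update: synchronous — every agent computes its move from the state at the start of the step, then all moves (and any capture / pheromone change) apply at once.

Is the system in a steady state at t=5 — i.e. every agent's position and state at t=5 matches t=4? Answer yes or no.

yes

t=1: a0@(5,0):0 a1@(1,3):1 a2@(4,2):0 a3@(0,5):0 a4@(0,0):0 a5@(0,3):1 a6@(1,1):0 a7@(4,4):0 a8@(4,3):0 a9@(1,5):0 a10@(5,2):1 a11@(5,4):0 a12@(1,0):0
t=2: (unchanged — steady state)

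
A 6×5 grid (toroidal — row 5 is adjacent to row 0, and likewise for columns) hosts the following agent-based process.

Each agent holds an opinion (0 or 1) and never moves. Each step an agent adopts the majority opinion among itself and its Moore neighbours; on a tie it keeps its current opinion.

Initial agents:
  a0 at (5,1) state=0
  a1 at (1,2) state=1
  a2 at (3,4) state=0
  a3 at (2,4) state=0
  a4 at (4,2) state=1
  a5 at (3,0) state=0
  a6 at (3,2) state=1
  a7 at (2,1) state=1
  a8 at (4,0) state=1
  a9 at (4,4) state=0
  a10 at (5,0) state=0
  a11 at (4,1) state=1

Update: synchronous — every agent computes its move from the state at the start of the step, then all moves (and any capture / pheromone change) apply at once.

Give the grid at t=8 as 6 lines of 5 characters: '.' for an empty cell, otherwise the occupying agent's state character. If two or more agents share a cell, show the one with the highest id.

.....
..1..
.1..0
0.1.0
011.0
01...

t=1: a0@(5,1):1 a1@(1,2):1 a2@(3,4):0 a3@(2,4):0 a4@(4,2):1 a5@(3,0):0 a6@(3,2):1 a7@(2,1):1 a8@(4,0):0 a9@(4,4):0 a10@(5,0):0 a11@(4,1):1
t=2: (unchanged — steady state)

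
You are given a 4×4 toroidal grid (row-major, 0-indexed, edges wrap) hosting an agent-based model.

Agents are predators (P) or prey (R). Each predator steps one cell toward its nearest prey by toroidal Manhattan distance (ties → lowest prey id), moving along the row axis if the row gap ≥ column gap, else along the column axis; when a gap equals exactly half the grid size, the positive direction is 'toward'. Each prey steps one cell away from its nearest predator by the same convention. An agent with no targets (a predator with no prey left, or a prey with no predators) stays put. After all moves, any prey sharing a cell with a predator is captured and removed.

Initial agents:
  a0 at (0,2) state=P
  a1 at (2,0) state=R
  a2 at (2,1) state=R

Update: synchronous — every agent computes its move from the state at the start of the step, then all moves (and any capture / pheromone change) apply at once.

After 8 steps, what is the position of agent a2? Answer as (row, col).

(1, 2)

t=1: a0@(1,2):P a1@(1,0):R a2@(1,1):R
t=2: a0@(1,1):P a1@(1,3):R a2@(1,0):R
t=3: a0@(1,0):P a1@(1,2):R a2@(1,3):R
t=4: a0@(1,3):P a1@(1,1):R a2@(1,2):R
t=5: a0@(1,2):P a1@(1,0):R a2@(1,1):R
t=6: a0@(1,1):P a1@(1,3):R a2@(1,0):R
t=7: a0@(1,0):P a1@(1,2):R a2@(1,3):R
t=8: a0@(1,3):P a1@(1,1):R a2@(1,2):R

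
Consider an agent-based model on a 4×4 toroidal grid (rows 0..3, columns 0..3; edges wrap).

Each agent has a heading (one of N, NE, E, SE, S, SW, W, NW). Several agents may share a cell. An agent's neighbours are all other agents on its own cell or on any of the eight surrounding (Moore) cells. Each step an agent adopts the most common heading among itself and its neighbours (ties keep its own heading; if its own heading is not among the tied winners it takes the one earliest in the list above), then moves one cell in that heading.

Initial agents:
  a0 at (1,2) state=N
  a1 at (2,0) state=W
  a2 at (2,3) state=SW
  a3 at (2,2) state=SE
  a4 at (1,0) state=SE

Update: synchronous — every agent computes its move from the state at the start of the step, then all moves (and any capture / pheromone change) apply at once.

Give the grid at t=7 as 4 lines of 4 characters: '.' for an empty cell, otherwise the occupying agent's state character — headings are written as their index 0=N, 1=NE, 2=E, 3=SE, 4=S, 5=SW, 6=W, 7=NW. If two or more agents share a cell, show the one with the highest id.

.3.3
.33.
....
....

t=1: a0@(0,2):N a1@(2,3):W a2@(3,0):SE a3@(3,3):SE a4@(2,1):SE
t=2: a0@(3,2):N a1@(3,0):SE a2@(0,1):SE a3@(0,0):SE a4@(3,2):SE
t=3: a0@(0,3):SE a1@(0,1):SE a2@(1,2):SE a3@(1,1):SE a4@(0,3):SE
t=4: a0@(1,0):SE a1@(1,2):SE a2@(2,3):SE a3@(2,2):SE a4@(1,0):SE
t=5: a0@(2,1):SE a1@(2,3):SE a2@(3,0):SE a3@(3,3):SE a4@(2,1):SE
t=6: a0@(3,2):SE a1@(3,0):SE a2@(0,1):SE a3@(0,0):SE a4@(3,2):SE
t=7: a0@(0,3):SE a1@(0,1):SE a2@(1,2):SE a3@(1,1):SE a4@(0,3):SE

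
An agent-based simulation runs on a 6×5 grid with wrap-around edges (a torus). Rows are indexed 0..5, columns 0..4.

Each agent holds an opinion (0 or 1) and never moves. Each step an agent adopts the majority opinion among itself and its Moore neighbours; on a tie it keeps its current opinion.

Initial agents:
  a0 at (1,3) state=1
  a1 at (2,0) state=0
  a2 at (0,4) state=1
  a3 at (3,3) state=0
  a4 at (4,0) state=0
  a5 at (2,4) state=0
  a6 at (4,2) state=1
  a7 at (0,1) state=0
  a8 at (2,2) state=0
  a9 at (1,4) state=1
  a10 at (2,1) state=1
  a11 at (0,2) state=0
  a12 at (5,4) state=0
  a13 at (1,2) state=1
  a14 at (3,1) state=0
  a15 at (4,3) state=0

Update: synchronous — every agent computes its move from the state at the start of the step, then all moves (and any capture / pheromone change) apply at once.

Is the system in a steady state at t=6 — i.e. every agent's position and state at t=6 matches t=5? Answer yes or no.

t=1: a0@(1,3):1 a1@(2,0):0 a2@(0,4):1 a3@(3,3):0 a4@(4,0):0 a5@(2,4):0 a6@(4,2):0 a7@(0,1):0 a8@(2,2):0 a9@(1,4):1 a10@(2,1):0 a11@(0,2):0 a12@(5,4):0 a13@(1,2):1 a14@(3,1):0 a15@(4,3):0
t=2: a0@(1,3):1 a1@(2,0):0 a2@(0,4):1 a3@(3,3):0 a4@(4,0):0 a5@(2,4):0 a6@(4,2):0 a7@(0,1):0 a8@(2,2):0 a9@(1,4):1 a10@(2,1):0 a11@(0,2):0 a12@(5,4):0 a13@(1,2):0 a14@(3,1):0 a15@(4,3):0
t=3: a0@(1,3):0 a1@(2,0):0 a2@(0,4):1 a3@(3,3):0 a4@(4,0):0 a5@(2,4):0 a6@(4,2):0 a7@(0,1):0 a8@(2,2):0 a9@(1,4):1 a10@(2,1):0 a11@(0,2):0 a12@(5,4):0 a13@(1,2):0 a14@(3,1):0 a15@(4,3):0
t=4: a0@(1,3):0 a1@(2,0):0 a2@(0,4):1 a3@(3,3):0 a4@(4,0):0 a5@(2,4):0 a6@(4,2):0 a7@(0,1):0 a8@(2,2):0 a9@(1,4):0 a10@(2,1):0 a11@(0,2):0 a12@(5,4):0 a13@(1,2):0 a14@(3,1):0 a15@(4,3):0
t=5: a0@(1,3):0 a1@(2,0):0 a2@(0,4):0 a3@(3,3):0 a4@(4,0):0 a5@(2,4):0 a6@(4,2):0 a7@(0,1):0 a8@(2,2):0 a9@(1,4):0 a10@(2,1):0 a11@(0,2):0 a12@(5,4):0 a13@(1,2):0 a14@(3,1):0 a15@(4,3):0
t=6: (unchanged — steady state)

yes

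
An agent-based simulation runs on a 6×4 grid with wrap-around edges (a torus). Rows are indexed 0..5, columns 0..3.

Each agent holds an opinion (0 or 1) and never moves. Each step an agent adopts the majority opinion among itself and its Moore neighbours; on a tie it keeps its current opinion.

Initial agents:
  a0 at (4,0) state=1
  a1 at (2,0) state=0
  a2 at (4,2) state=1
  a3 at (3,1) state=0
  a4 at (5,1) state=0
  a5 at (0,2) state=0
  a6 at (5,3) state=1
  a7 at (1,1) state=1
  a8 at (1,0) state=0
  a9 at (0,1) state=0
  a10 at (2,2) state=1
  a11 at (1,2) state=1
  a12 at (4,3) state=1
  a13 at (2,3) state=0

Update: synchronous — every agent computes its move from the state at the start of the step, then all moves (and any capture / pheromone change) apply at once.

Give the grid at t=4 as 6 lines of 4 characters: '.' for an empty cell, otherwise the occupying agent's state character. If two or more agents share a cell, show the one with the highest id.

.00.
000.
0.00
.1..
1.11
.0.1

t=1: a0@(4,0):1 a1@(2,0):0 a2@(4,2):1 a3@(3,1):1 a4@(5,1):0 a5@(0,2):0 a6@(5,3):1 a7@(1,1):0 a8@(1,0):0 a9@(0,1):0 a10@(2,2):1 a11@(1,2):1 a12@(4,3):1 a13@(2,3):0
t=2: a0@(4,0):1 a1@(2,0):0 a2@(4,2):1 a3@(3,1):1 a4@(5,1):0 a5@(0,2):0 a6@(5,3):1 a7@(1,1):0 a8@(1,0):0 a9@(0,1):0 a10@(2,2):1 a11@(1,2):0 a12@(4,3):1 a13@(2,3):0
t=3: a0@(4,0):1 a1@(2,0):0 a2@(4,2):1 a3@(3,1):1 a4@(5,1):0 a5@(0,2):0 a6@(5,3):1 a7@(1,1):0 a8@(1,0):0 a9@(0,1):0 a10@(2,2):0 a11@(1,2):0 a12@(4,3):1 a13@(2,3):0
t=4: (unchanged — steady state)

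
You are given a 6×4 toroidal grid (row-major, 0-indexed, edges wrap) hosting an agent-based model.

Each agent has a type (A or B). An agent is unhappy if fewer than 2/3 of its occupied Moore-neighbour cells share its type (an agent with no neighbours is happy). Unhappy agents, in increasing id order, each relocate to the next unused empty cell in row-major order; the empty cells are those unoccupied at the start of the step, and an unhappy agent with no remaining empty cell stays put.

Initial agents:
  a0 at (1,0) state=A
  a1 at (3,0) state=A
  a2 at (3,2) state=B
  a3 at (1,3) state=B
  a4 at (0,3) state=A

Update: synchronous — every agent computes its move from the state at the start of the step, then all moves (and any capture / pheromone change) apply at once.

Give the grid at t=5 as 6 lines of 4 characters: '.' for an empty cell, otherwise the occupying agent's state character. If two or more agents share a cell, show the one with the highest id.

t=1: a0@(0,0):A a1@(3,0):A a2@(3,2):B a3@(0,1):B a4@(0,2):A
t=2: a0@(0,3):A a1@(3,0):A a2@(3,2):B a3@(1,0):B a4@(1,1):A
t=3: a0@(0,0):A a1@(3,0):A a2@(3,2):B a3@(0,1):B a4@(0,2):A
t=4: a0@(0,3):A a1@(3,0):A a2@(3,2):B a3@(1,0):B a4@(1,1):A
t=5: a0@(0,0):A a1@(3,0):A a2@(3,2):B a3@(0,1):B a4@(0,2):A

ABA.
....
....
A.B.
....
....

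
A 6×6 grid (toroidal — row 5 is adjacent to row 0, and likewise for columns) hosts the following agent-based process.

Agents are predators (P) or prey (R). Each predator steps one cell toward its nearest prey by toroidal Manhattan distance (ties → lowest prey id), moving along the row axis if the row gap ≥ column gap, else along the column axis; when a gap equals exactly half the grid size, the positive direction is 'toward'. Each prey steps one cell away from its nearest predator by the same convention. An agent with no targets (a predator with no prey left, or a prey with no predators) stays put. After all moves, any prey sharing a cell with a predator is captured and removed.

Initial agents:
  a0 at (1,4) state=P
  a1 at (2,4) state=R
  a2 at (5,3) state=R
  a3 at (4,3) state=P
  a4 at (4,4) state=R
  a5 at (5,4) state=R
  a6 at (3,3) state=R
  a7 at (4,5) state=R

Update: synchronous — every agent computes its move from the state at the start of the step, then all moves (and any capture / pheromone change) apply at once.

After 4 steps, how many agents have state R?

t=1: a0@(2,4):P a1@(3,4):R a2@(0,3):R a3@(5,3):P a4@(4,5):R a5@(4,4):R a6@(2,3):R a7@(4,0):R
t=2: a0@(3,4):P a1@(4,4):R a2@(1,3):R a3@(0,3):P a4@(5,5):R a5@(5,4):R a6@(2,2):R a7@(5,0):R
t=3: a0@(4,4):P a1@(5,4):R a2@(2,3):R a3@(1,3):P a4@(0,5):R a5@(0,4):R a6@(2,1):R a7@(0,0):R
t=4: a0@(5,4):P a1@(0,4):R a2@(3,3):R a3@(2,3):P a4@(1,5):R a5@(1,4):R a6@(2,0):R a7@(1,0):R

6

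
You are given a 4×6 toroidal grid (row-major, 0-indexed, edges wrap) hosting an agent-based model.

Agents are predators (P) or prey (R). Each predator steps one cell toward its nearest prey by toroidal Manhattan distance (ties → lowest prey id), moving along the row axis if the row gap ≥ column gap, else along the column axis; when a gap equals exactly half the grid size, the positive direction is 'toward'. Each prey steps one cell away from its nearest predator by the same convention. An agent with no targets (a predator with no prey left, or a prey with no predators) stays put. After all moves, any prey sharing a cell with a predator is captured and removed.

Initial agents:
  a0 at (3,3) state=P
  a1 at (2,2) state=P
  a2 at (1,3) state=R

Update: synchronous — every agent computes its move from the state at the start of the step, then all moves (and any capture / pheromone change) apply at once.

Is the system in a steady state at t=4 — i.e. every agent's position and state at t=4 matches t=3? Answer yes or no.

t=1: a0@(0,3):P a1@(1,2):P
t=2: (unchanged — steady state)

yes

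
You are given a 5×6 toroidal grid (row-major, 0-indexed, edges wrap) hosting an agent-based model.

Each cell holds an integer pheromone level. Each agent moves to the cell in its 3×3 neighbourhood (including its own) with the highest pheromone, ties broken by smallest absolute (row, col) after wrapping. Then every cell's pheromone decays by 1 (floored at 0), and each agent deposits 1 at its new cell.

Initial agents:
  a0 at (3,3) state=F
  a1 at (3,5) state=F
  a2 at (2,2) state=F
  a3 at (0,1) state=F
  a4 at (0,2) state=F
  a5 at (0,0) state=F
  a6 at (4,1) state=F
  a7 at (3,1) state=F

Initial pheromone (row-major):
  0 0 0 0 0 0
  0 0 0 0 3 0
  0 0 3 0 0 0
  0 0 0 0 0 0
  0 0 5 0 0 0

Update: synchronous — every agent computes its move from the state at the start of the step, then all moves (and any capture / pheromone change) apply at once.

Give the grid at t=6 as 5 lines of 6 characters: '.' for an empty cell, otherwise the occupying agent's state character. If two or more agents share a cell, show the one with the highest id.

F.....
......
F.F...
......
..F...

t=1: a0@(4,2) a1@(2,0) a2@(2,2) a3@(4,2) a4@(4,2) a5@(0,0) a6@(4,2) a7@(4,2) | pheromone: 1 0 0 0 0 0 / 0 0 0 0 2 0 / 1 0 3 0 0 0 / 0 0 0 0 0 0 / 0 0 9 0 0 0
t=2: a0@(4,2) a1@(2,0) a2@(2,2) a3@(4,2) a4@(4,2) a5@(0,0) a6@(4,2) a7@(4,2) | pheromone: 1 0 0 0 0 0 / 0 0 0 0 1 0 / 1 0 3 0 0 0 / 0 0 0 0 0 0 / 0 0 13 0 0 0
t=3: a0@(4,2) a1@(2,0) a2@(2,2) a3@(4,2) a4@(4,2) a5@(0,0) a6@(4,2) a7@(4,2) | pheromone: 1 0 0 0 0 0 / 0 0 0 0 0 0 / 1 0 3 0 0 0 / 0 0 0 0 0 0 / 0 0 17 0 0 0
t=4: a0@(4,2) a1@(2,0) a2@(2,2) a3@(4,2) a4@(4,2) a5@(0,0) a6@(4,2) a7@(4,2) | pheromone: 1 0 0 0 0 0 / 0 0 0 0 0 0 / 1 0 3 0 0 0 / 0 0 0 0 0 0 / 0 0 21 0 0 0
t=5: a0@(4,2) a1@(2,0) a2@(2,2) a3@(4,2) a4@(4,2) a5@(0,0) a6@(4,2) a7@(4,2) | pheromone: 1 0 0 0 0 0 / 0 0 0 0 0 0 / 1 0 3 0 0 0 / 0 0 0 0 0 0 / 0 0 25 0 0 0
t=6: a0@(4,2) a1@(2,0) a2@(2,2) a3@(4,2) a4@(4,2) a5@(0,0) a6@(4,2) a7@(4,2) | pheromone: 1 0 0 0 0 0 / 0 0 0 0 0 0 / 1 0 3 0 0 0 / 0 0 0 0 0 0 / 0 0 29 0 0 0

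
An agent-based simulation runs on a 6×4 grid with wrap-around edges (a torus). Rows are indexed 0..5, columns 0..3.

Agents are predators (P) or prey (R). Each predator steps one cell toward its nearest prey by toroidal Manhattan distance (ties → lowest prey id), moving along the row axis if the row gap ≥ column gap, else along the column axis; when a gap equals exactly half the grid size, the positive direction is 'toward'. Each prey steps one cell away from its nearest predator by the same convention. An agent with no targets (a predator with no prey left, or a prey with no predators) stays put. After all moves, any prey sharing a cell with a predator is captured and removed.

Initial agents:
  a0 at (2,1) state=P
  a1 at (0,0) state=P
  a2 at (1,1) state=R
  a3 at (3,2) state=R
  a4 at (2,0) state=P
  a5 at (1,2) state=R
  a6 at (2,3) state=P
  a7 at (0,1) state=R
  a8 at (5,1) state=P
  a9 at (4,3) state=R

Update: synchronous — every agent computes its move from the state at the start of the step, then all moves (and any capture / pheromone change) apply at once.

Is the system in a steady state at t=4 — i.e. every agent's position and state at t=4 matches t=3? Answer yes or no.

t=1: a0@(1,1):P a1@(0,1):P a3@(4,2):R a4@(1,0):P a5@(0,2):R a6@(3,3):P a7@(0,2):R a8@(0,1):P a9@(5,3):R
t=2: a0@(0,1):P a1@(0,2):P a3@(5,2):R a4@(1,1):P a5@(0,3):R a6@(4,3):P a7@(0,3):R a8@(0,2):P a9@(0,3):R
t=3: a0@(5,1):P a1@(5,2):P a3@(4,2):R a4@(0,1):P a5@(0,0):R a6@(5,3):P a7@(0,0):R a8@(5,2):P a9@(0,0):R
t=4: a0@(4,1):P a1@(4,2):P a3@(3,2):R a4@(0,0):P a5@(0,3):R a6@(4,3):P a7@(0,3):R a8@(4,2):P a9@(0,3):R

no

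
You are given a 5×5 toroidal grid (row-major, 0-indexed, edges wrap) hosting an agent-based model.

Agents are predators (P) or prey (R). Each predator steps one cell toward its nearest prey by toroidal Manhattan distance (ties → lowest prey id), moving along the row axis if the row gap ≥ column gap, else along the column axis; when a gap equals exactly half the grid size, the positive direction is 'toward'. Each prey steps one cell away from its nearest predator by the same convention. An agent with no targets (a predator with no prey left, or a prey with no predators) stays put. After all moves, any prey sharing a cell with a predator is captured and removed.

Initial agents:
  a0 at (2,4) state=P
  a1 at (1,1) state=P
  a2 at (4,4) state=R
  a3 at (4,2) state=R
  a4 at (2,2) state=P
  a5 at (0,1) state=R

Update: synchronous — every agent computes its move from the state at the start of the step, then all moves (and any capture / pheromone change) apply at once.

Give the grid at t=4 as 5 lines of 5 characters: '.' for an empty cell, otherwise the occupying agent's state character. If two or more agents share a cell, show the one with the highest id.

.....
..PPP
.....
.R..R
.....

t=1: a0@(3,4):P a1@(0,1):P a2@(0,4):R a3@(0,2):R a4@(3,2):P a5@(4,1):R
t=2: a0@(4,4):P a1@(0,2):P a2@(1,4):R a3@(0,3):R a4@(4,2):P a5@(3,1):R
t=3: a0@(0,4):P a1@(0,3):P a2@(2,4):R a4@(0,2):P a5@(2,1):R
t=4: a0@(1,4):P a1@(1,3):P a2@(3,4):R a4@(1,2):P a5@(3,1):R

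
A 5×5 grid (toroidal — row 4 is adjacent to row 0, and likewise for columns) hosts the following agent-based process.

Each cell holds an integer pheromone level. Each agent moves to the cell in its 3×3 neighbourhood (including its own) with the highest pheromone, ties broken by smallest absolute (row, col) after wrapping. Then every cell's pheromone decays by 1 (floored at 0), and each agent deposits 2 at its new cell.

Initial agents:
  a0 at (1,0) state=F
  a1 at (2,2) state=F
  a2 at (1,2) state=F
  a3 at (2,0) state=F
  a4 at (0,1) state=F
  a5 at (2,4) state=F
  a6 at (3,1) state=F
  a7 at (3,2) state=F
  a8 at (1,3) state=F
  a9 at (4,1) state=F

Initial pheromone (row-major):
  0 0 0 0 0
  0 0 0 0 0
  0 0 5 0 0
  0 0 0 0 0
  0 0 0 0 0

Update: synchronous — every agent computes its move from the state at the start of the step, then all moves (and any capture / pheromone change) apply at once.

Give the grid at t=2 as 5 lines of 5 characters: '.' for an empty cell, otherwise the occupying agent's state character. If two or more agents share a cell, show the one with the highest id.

F....
.....
..F..
.....
.....

t=1: a0@(0,0) a1@(2,2) a2@(2,2) a3@(1,0) a4@(0,0) a5@(1,0) a6@(2,2) a7@(2,2) a8@(2,2) a9@(0,0) | pheromone: 6 0 0 0 0 / 4 0 0 0 0 / 0 0 14 0 0 / 0 0 0 0 0 / 0 0 0 0 0
t=2: a0@(0,0) a1@(2,2) a2@(2,2) a3@(0,0) a4@(0,0) a5@(0,0) a6@(2,2) a7@(2,2) a8@(2,2) a9@(0,0) | pheromone: 15 0 0 0 0 / 3 0 0 0 0 / 0 0 23 0 0 / 0 0 0 0 0 / 0 0 0 0 0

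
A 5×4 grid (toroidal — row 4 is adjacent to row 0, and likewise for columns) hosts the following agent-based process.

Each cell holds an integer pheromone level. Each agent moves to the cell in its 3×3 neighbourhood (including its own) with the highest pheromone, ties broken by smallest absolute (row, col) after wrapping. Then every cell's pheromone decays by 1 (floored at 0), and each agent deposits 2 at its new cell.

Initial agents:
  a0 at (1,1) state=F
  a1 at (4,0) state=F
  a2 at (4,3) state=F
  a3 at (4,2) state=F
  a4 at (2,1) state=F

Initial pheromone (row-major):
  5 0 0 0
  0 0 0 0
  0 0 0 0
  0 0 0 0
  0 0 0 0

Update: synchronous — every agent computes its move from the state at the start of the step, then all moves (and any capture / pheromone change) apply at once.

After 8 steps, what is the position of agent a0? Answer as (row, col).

(0, 0)

t=1: a0@(0,0) a1@(0,0) a2@(0,0) a3@(0,1) a4@(1,0) | pheromone: 10 2 0 0 / 2 0 0 0 / 0 0 0 0 / 0 0 0 0 / 0 0 0 0
t=2: a0@(0,0) a1@(0,0) a2@(0,0) a3@(0,0) a4@(0,0) | pheromone: 19 1 0 0 / 1 0 0 0 / 0 0 0 0 / 0 0 0 0 / 0 0 0 0
t=3: a0@(0,0) a1@(0,0) a2@(0,0) a3@(0,0) a4@(0,0) | pheromone: 28 0 0 0 / 0 0 0 0 / 0 0 0 0 / 0 0 0 0 / 0 0 0 0
t=4: a0@(0,0) a1@(0,0) a2@(0,0) a3@(0,0) a4@(0,0) | pheromone: 37 0 0 0 / 0 0 0 0 / 0 0 0 0 / 0 0 0 0 / 0 0 0 0
t=5: a0@(0,0) a1@(0,0) a2@(0,0) a3@(0,0) a4@(0,0) | pheromone: 46 0 0 0 / 0 0 0 0 / 0 0 0 0 / 0 0 0 0 / 0 0 0 0
t=6: a0@(0,0) a1@(0,0) a2@(0,0) a3@(0,0) a4@(0,0) | pheromone: 55 0 0 0 / 0 0 0 0 / 0 0 0 0 / 0 0 0 0 / 0 0 0 0
t=7: a0@(0,0) a1@(0,0) a2@(0,0) a3@(0,0) a4@(0,0) | pheromone: 64 0 0 0 / 0 0 0 0 / 0 0 0 0 / 0 0 0 0 / 0 0 0 0
t=8: a0@(0,0) a1@(0,0) a2@(0,0) a3@(0,0) a4@(0,0) | pheromone: 73 0 0 0 / 0 0 0 0 / 0 0 0 0 / 0 0 0 0 / 0 0 0 0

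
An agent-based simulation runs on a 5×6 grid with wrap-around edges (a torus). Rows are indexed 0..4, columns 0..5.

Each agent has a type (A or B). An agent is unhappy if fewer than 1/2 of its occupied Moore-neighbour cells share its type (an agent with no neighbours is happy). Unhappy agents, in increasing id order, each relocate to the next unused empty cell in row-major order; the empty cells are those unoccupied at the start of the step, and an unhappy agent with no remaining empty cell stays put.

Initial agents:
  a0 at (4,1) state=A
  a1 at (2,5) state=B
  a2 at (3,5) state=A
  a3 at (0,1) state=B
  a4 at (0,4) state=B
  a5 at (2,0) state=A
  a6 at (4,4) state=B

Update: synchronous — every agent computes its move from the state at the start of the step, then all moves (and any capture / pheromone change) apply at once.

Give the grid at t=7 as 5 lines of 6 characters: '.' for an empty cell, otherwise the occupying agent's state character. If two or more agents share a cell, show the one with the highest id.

BA..BB
.A....
A.....
......
....B.

t=1: a0@(0,0):A a1@(0,2):B a2@(0,3):A a3@(0,5):B a4@(0,4):B a5@(2,0):A a6@(4,4):B
t=2: a0@(0,1):A a1@(1,0):B a2@(1,1):A a3@(0,5):B a4@(0,4):B a5@(2,0):A a6@(4,4):B
t=3: a0@(0,1):A a1@(0,0):B a2@(1,1):A a3@(0,5):B a4@(0,4):B a5@(2,0):A a6@(4,4):B
t=4: a0@(0,1):A a1@(0,2):B a2@(1,1):A a3@(0,5):B a4@(0,4):B a5@(2,0):A a6@(4,4):B
t=5: a0@(0,1):A a1@(0,0):B a2@(1,1):A a3@(0,5):B a4@(0,4):B a5@(2,0):A a6@(4,4):B
t=6: a0@(0,1):A a1@(0,2):B a2@(1,1):A a3@(0,5):B a4@(0,4):B a5@(2,0):A a6@(4,4):B
t=7: a0@(0,1):A a1@(0,0):B a2@(1,1):A a3@(0,5):B a4@(0,4):B a5@(2,0):A a6@(4,4):B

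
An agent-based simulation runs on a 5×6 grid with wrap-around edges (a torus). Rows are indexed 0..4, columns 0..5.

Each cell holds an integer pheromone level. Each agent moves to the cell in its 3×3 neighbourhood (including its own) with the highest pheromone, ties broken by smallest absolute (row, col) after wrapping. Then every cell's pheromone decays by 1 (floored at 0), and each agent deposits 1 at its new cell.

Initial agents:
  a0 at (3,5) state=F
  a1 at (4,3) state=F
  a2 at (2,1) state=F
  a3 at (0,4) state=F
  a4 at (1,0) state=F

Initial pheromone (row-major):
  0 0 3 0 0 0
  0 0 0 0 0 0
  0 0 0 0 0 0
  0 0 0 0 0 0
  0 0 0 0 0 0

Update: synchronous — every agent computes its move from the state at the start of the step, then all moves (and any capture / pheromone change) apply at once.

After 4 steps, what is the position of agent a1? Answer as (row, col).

(0, 2)

t=1: a0@(2,0) a1@(0,2) a2@(1,0) a3@(0,3) a4@(0,0) | pheromone: 1 0 3 1 0 0 / 1 0 0 0 0 0 / 1 0 0 0 0 0 / 0 0 0 0 0 0 / 0 0 0 0 0 0
t=2: a0@(1,0) a1@(0,2) a2@(0,0) a3@(0,2) a4@(0,0) | pheromone: 2 0 4 0 0 0 / 1 0 0 0 0 0 / 0 0 0 0 0 0 / 0 0 0 0 0 0 / 0 0 0 0 0 0
t=3: a0@(0,0) a1@(0,2) a2@(0,0) a3@(0,2) a4@(0,0) | pheromone: 4 0 5 0 0 0 / 0 0 0 0 0 0 / 0 0 0 0 0 0 / 0 0 0 0 0 0 / 0 0 0 0 0 0
t=4: a0@(0,0) a1@(0,2) a2@(0,0) a3@(0,2) a4@(0,0) | pheromone: 6 0 6 0 0 0 / 0 0 0 0 0 0 / 0 0 0 0 0 0 / 0 0 0 0 0 0 / 0 0 0 0 0 0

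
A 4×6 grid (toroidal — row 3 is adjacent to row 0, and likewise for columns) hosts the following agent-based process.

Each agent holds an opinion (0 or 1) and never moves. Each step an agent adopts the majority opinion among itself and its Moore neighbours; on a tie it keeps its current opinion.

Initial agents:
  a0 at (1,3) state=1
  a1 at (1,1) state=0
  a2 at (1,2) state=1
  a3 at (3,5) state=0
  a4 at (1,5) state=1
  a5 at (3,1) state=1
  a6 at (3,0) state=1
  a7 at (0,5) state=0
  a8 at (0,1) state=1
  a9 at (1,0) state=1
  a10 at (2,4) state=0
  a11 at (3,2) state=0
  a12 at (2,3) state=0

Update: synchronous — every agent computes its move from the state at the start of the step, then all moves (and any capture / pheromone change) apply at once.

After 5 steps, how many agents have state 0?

t=1: a0@(1,3):1 a1@(1,1):1 a2@(1,2):1 a3@(3,5):0 a4@(1,5):1 a5@(3,1):1 a6@(3,0):1 a7@(0,5):1 a8@(0,1):1 a9@(1,0):1 a10@(2,4):0 a11@(3,2):0 a12@(2,3):0
t=2: (unchanged — steady state)

4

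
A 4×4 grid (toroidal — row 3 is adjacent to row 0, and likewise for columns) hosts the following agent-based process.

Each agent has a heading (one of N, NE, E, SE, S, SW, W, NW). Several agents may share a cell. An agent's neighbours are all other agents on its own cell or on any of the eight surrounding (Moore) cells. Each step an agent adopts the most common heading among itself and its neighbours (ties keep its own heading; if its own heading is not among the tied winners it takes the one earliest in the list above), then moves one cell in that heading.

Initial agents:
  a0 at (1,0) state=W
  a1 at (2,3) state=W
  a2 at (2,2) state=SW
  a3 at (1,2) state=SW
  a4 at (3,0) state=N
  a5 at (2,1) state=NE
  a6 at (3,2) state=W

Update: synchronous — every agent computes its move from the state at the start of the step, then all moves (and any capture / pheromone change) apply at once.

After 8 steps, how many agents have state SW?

7

t=1: a0@(1,3):W a1@(2,2):W a2@(3,1):SW a3@(2,1):SW a4@(2,0):N a5@(3,0):SW a6@(3,1):W
t=2: a0@(1,2):W a1@(2,1):W a2@(0,0):SW a3@(3,0):SW a4@(3,3):SW a5@(0,3):SW a6@(0,0):SW
t=3: a0@(1,1):W a1@(2,0):W a2@(1,3):SW a3@(0,3):SW a4@(0,2):SW a5@(1,2):SW a6@(1,3):SW
t=4: a0@(1,0):W a1@(2,3):W a2@(2,2):SW a3@(1,2):SW a4@(1,1):SW a5@(2,1):SW a6@(2,2):SW
t=5: a0@(1,3):W a1@(3,2):SW a2@(3,1):SW a3@(2,1):SW a4@(2,0):SW a5@(3,0):SW a6@(3,1):SW
t=6: a0@(1,2):W a1@(0,1):SW a2@(0,0):SW a3@(3,0):SW a4@(3,3):SW a5@(0,3):SW a6@(0,0):SW
t=7: a0@(2,1):SW a1@(1,0):SW a2@(1,3):SW a3@(0,3):SW a4@(0,2):SW a5@(1,2):SW a6@(1,3):SW
t=8: a0@(3,0):SW a1@(2,3):SW a2@(2,2):SW a3@(1,2):SW a4@(1,1):SW a5@(2,1):SW a6@(2,2):SW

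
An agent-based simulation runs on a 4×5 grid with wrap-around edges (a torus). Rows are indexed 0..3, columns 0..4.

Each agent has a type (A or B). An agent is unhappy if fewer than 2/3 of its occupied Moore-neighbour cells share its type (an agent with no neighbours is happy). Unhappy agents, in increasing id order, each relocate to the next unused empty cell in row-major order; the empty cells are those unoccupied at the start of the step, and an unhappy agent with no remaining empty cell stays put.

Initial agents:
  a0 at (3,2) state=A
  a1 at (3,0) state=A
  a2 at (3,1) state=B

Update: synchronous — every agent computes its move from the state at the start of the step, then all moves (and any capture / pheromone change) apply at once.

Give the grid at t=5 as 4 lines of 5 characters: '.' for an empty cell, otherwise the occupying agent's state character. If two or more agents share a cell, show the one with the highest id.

t=1: a0@(0,0):A a1@(0,1):A a2@(0,2):B
t=2: a0@(0,0):A a1@(0,3):A a2@(0,4):B
t=3: a0@(0,1):A a1@(0,2):A a2@(1,0):B
t=4: a0@(0,0):A a1@(0,2):A a2@(0,3):B
t=5: a0@(0,0):A a1@(0,1):A a2@(0,4):B

AA..B
.....
.....
.....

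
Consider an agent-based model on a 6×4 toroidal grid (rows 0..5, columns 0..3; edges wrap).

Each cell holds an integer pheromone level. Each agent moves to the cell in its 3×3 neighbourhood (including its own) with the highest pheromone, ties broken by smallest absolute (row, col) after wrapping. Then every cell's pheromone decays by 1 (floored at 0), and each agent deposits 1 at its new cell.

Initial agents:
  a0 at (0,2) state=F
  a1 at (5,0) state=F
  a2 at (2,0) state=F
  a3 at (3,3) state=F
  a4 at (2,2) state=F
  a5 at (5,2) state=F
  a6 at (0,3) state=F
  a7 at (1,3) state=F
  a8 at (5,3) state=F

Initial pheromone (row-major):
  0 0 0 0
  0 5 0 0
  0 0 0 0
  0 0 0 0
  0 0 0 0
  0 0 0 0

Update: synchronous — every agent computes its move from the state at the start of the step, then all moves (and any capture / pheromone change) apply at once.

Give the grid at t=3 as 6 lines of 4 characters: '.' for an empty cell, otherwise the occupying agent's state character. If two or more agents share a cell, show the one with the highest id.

....
.F..
....
....
....
....

t=1: a0@(1,1) a1@(0,0) a2@(1,1) a3@(2,0) a4@(1,1) a5@(0,1) a6@(0,0) a7@(0,0) a8@(0,0) | pheromone: 4 1 0 0 / 0 7 0 0 / 1 0 0 0 / 0 0 0 0 / 0 0 0 0 / 0 0 0 0
t=2: a0@(1,1) a1@(1,1) a2@(1,1) a3@(1,1) a4@(1,1) a5@(1,1) a6@(1,1) a7@(1,1) a8@(1,1) | pheromone: 3 0 0 0 / 0 15 0 0 / 0 0 0 0 / 0 0 0 0 / 0 0 0 0 / 0 0 0 0
t=3: a0@(1,1) a1@(1,1) a2@(1,1) a3@(1,1) a4@(1,1) a5@(1,1) a6@(1,1) a7@(1,1) a8@(1,1) | pheromone: 2 0 0 0 / 0 23 0 0 / 0 0 0 0 / 0 0 0 0 / 0 0 0 0 / 0 0 0 0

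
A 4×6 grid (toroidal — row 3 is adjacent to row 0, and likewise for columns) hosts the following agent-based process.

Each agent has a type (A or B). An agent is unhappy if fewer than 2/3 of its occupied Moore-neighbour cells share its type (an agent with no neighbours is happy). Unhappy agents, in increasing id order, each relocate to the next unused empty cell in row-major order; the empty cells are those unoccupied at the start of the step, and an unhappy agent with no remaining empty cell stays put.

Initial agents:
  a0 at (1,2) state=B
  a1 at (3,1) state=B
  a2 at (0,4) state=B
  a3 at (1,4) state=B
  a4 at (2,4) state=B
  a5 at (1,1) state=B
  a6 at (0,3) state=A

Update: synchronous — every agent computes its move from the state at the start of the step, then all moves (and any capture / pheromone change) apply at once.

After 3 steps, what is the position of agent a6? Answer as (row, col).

t=1: a0@(0,0):B a1@(3,1):B a2@(0,1):B a3@(1,4):B a4@(2,4):B a5@(1,1):B a6@(0,2):A
t=2: a0@(0,0):B a1@(3,1):B a2@(0,1):B a3@(1,4):B a4@(2,4):B a5@(1,1):B a6@(0,3):A
t=3: a0@(0,0):B a1@(3,1):B a2@(0,1):B a3@(0,2):B a4@(2,4):B a5@(1,1):B a6@(0,4):A

(0, 4)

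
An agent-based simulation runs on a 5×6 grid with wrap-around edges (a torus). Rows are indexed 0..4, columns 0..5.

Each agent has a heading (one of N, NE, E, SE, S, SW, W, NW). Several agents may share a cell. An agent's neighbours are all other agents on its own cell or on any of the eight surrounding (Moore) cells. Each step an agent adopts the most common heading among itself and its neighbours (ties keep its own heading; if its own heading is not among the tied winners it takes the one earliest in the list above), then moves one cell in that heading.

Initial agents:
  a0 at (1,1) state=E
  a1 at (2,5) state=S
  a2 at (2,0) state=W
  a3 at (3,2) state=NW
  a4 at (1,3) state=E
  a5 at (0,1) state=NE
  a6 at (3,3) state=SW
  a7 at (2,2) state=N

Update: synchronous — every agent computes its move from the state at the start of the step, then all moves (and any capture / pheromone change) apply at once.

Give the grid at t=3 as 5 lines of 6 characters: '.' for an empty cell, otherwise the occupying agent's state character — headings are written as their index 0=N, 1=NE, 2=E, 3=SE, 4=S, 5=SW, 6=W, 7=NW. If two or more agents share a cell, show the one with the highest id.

t=1: a0@(1,2):E a1@(3,5):S a2@(2,5):W a3@(2,1):NW a4@(1,4):E a5@(4,2):NE a6@(4,2):SW a7@(2,3):E
t=2: a0@(1,3):E a1@(4,5):S a2@(2,4):W a3@(1,0):NW a4@(1,5):E a5@(3,3):NE a6@(0,1):SW a7@(2,4):E
t=3: a0@(1,4):E a1@(0,5):S a2@(2,5):E a3@(0,5):NW a4@(1,0):E a5@(2,4):NE a6@(1,0):SW a7@(2,5):E

.....7
5...2.
....12
......
......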